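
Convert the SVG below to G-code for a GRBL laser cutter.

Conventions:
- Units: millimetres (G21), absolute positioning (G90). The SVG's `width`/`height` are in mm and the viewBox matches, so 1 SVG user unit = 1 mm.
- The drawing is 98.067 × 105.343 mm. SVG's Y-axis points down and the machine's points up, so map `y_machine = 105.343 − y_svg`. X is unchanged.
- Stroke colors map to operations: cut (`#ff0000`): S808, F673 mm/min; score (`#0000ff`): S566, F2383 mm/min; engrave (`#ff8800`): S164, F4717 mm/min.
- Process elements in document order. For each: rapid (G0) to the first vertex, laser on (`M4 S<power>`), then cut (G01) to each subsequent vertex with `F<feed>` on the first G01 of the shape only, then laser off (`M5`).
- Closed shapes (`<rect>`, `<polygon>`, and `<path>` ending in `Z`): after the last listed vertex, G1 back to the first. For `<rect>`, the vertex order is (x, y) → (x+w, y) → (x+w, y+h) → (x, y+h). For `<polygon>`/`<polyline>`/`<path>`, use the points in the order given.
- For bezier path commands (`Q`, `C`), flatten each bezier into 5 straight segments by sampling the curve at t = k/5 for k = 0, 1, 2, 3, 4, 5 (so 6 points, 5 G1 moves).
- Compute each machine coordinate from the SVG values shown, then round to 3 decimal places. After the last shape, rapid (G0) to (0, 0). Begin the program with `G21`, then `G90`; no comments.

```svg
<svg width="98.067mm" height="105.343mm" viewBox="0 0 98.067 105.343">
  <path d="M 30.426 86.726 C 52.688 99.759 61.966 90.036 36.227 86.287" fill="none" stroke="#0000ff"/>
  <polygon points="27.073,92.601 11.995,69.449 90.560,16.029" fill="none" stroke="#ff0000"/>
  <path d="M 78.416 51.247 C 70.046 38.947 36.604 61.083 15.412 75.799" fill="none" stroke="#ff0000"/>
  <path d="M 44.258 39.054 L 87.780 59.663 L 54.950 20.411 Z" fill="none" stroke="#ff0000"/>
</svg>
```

1 u = 1 mm; y_m = 105.343 − y.

[1] `<path>` cubic bezier, #0000ff→score S566 F2383: (30.426,18.617) → (42.049,13.298) → (49.498,12.062) → (51.716,13.528) → (47.645,16.320) → (36.227,19.056)

[2] `<polygon>` closed polygon, #ff0000→cut S808 F673: (27.073,12.742) → (11.995,35.894) → (90.560,89.314) → (27.073,12.742) (closed)

[3] `<path>` cubic bezier, #ff0000→cut S808 F673: (78.416,54.096) → (70.684,57.679) → (58.726,55.006) → (44.334,48.086) → (29.299,38.929) → (15.412,29.544)

[4] `<path>` closed polygon, #ff0000→cut S808 F673: (44.258,66.289) → (87.780,45.680) → (54.950,84.932) → (44.258,66.289) (closed)

G21
G90
G0 X30.426 Y18.617
M4 S566
G01 X42.049 Y13.298 F2383
G01 X49.498 Y12.062
G01 X51.716 Y13.528
G01 X47.645 Y16.320
G01 X36.227 Y19.056
M5
G0 X27.073 Y12.742
M4 S808
G01 X11.995 Y35.894 F673
G01 X90.560 Y89.314
G01 X27.073 Y12.742
M5
G0 X78.416 Y54.096
M4 S808
G01 X70.684 Y57.679 F673
G01 X58.726 Y55.006
G01 X44.334 Y48.086
G01 X29.299 Y38.929
G01 X15.412 Y29.544
M5
G0 X44.258 Y66.289
M4 S808
G01 X87.780 Y45.680 F673
G01 X54.950 Y84.932
G01 X44.258 Y66.289
M5
G0 X0.000 Y0.000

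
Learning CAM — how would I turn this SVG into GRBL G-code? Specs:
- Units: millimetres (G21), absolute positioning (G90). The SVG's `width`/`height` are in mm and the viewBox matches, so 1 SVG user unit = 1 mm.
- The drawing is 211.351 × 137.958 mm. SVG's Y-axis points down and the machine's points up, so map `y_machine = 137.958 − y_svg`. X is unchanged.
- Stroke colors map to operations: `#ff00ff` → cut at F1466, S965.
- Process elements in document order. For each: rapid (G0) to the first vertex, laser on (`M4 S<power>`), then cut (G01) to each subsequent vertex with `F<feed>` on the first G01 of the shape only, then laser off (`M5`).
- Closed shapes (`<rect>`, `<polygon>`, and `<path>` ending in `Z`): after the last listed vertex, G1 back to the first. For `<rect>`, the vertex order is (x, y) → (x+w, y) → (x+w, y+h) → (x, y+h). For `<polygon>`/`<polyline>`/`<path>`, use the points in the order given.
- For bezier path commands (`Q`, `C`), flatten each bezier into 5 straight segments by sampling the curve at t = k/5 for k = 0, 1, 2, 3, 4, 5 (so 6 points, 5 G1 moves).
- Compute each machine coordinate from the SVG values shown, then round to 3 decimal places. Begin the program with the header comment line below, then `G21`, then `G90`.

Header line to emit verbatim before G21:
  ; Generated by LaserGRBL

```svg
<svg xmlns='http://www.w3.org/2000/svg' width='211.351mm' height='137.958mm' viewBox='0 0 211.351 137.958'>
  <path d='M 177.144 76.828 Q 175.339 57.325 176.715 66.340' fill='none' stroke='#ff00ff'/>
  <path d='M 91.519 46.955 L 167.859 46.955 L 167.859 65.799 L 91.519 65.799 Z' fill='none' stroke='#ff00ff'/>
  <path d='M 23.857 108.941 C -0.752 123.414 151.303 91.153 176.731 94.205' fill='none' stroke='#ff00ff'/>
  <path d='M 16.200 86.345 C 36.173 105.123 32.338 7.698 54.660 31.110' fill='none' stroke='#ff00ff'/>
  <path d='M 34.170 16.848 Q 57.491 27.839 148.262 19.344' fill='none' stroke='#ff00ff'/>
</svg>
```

1 u = 1 mm; y_m = 137.958 − y.

[1] `<path>` quadratic bezier, #ff00ff→cut S965 F1466: (177.144,61.130) → (176.549,67.790) → (176.209,72.170) → (176.123,74.267) → (176.292,74.083) → (176.715,71.618)

[2] `<path>` rectangle, #ff00ff→cut S965 F1466: (91.519,91.003) → (167.859,91.003) → (167.859,72.159) → (91.519,72.159) → (91.519,91.003) (closed)

[3] `<path>` cubic bezier, #ff00ff→cut S965 F1466: (23.857,29.017) → (27.865,25.285) → (59.714,28.831) → (104.847,35.716) → (148.705,42.003) → (176.731,43.753)

[4] `<path>` cubic bezier, #ff00ff→cut S965 F1466: (16.200,51.613) → (25.727,52.394) → (31.938,69.686) → (37.231,92.111) → (44.006,108.291) → (54.660,106.848)

[5] `<path>` quadratic bezier, #ff00ff→cut S965 F1466: (34.170,121.110) → (46.196,117.493) → (63.619,115.435) → (86.437,114.936) → (114.652,115.995) → (148.262,118.614)

; Generated by LaserGRBL
G21
G90
G0 X177.144 Y61.130
M4 S965
G01 X176.549 Y67.790 F1466
G01 X176.209 Y72.170
G01 X176.123 Y74.267
G01 X176.292 Y74.083
G01 X176.715 Y71.618
M5
G0 X91.519 Y91.003
M4 S965
G01 X167.859 Y91.003 F1466
G01 X167.859 Y72.159
G01 X91.519 Y72.159
G01 X91.519 Y91.003
M5
G0 X23.857 Y29.017
M4 S965
G01 X27.865 Y25.285 F1466
G01 X59.714 Y28.831
G01 X104.847 Y35.716
G01 X148.705 Y42.003
G01 X176.731 Y43.753
M5
G0 X16.200 Y51.613
M4 S965
G01 X25.727 Y52.394 F1466
G01 X31.938 Y69.686
G01 X37.231 Y92.111
G01 X44.006 Y108.291
G01 X54.660 Y106.848
M5
G0 X34.170 Y121.110
M4 S965
G01 X46.196 Y117.493 F1466
G01 X63.619 Y115.435
G01 X86.437 Y114.936
G01 X114.652 Y115.995
G01 X148.262 Y118.614
M5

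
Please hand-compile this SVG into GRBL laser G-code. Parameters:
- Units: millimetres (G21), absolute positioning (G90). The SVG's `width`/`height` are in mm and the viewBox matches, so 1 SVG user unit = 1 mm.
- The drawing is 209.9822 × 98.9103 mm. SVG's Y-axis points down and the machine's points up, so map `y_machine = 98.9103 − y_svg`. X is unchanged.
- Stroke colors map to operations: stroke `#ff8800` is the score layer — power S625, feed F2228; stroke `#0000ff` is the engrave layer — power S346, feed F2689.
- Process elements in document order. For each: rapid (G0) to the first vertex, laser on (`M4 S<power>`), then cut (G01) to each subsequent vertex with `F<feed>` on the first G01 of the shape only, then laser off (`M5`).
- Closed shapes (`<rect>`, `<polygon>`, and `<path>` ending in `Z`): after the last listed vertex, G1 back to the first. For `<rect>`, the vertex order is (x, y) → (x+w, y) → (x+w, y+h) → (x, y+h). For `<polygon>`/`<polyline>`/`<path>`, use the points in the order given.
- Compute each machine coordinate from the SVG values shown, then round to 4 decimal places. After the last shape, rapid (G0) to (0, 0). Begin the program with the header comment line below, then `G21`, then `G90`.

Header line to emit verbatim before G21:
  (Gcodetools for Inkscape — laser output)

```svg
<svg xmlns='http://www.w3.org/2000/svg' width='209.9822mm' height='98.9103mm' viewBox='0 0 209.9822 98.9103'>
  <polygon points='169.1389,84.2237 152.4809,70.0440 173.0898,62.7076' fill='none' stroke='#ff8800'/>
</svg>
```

(Gcodetools for Inkscape — laser output)
G21
G90
G0 X169.1389 Y14.6866
M4 S625
G01 X152.4809 Y28.8663 F2228
G01 X173.0898 Y36.2027
G01 X169.1389 Y14.6866
M5
G0 X0.0000 Y0.0000

viewBox `0 0 209.9822 98.9103` with mm width/height → 1 unit = 1 mm. Flip: y_m = 98.9103 − y_svg.

**Shape 1** — `<polygon>` regular polygon, stroke `#ff8800` → score (S625, F2228). Machine vertices: (169.1389,14.6866) → (152.4809,28.8663) → (173.0898,36.2027) → (169.1389,14.6866). Closed: final G1 returns to the first vertex.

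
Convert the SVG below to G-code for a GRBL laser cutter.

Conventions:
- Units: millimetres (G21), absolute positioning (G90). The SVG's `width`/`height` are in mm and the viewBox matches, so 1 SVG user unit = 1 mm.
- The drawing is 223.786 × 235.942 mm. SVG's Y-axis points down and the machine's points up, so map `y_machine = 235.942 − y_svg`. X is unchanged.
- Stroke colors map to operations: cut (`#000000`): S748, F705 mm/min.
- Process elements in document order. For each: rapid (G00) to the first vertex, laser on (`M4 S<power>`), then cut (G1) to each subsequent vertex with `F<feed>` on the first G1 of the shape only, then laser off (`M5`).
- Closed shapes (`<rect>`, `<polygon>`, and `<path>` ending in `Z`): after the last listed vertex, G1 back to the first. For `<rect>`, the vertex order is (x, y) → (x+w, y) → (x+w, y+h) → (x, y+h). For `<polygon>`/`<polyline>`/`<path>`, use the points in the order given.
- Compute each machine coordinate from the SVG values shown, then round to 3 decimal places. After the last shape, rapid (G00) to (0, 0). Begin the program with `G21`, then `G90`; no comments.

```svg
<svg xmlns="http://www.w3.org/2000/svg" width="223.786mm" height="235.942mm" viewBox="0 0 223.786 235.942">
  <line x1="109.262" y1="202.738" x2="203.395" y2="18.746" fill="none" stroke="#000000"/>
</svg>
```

viewBox `0 0 223.786 235.942` with mm width/height → 1 unit = 1 mm. Flip: y_m = 235.942 − y_svg.

**Shape 1** — `<line>` line segment, stroke `#000000` → cut (S748, F705). Machine vertices: (109.262,33.204) → (203.395,217.196). Open path.

G21
G90
G00 X109.262 Y33.204
M4 S748
G1 X203.395 Y217.196 F705
M5
G00 X0.000 Y0.000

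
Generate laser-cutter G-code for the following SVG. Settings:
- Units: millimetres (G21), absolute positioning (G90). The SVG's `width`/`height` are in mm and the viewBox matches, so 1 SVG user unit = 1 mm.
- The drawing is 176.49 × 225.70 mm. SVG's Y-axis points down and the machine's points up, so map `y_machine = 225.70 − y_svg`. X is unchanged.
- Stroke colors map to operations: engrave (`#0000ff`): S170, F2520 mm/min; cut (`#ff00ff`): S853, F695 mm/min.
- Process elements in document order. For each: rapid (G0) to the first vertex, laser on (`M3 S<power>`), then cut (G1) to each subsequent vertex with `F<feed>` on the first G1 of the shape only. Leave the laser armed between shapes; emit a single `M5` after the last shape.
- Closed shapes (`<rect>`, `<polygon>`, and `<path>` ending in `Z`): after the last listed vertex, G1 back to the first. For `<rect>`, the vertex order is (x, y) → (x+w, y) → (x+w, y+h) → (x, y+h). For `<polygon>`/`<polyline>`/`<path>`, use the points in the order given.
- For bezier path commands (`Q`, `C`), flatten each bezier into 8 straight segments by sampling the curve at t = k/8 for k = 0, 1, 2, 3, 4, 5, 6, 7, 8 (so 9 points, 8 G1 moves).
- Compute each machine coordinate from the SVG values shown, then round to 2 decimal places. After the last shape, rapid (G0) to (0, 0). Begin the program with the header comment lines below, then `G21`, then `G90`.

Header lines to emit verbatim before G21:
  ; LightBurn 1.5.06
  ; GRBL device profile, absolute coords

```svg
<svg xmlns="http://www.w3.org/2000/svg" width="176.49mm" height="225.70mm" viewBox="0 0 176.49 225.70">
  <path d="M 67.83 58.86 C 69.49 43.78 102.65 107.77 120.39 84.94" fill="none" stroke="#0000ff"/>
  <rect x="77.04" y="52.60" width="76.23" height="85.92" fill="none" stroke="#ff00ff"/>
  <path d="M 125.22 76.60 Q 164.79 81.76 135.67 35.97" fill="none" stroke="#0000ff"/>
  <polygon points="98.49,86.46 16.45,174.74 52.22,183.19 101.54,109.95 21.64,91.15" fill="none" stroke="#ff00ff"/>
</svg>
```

; LightBurn 1.5.06
; GRBL device profile, absolute coords
G21
G90
G0 X67.83 Y166.84
M3 S170
G1 X69.84 Y169.11 F2520
G1 X74.25 Y165.92
G1 X80.51 Y159.20
G1 X88.08 Y150.89
G1 X96.40 Y142.96
G1 X104.93 Y137.32
G1 X113.11 Y135.94
G1 X120.39 Y140.76
G0 X77.04 Y173.10
M3 S853
G1 X153.27 Y173.10 F695
G1 X153.27 Y87.18
G1 X77.04 Y87.18
G1 X77.04 Y173.10
G0 X125.22 Y149.10
M3 S170
G1 X134.04 Y148.61 F2520
G1 X140.71 Y149.70
G1 X145.24 Y152.39
G1 X147.62 Y156.68
G1 X147.85 Y162.55
G1 X145.94 Y170.02
G1 X141.88 Y179.08
G1 X135.67 Y189.73
G0 X98.49 Y139.24
M3 S853
G1 X16.45 Y50.96 F695
G1 X52.22 Y42.51
G1 X101.54 Y115.75
G1 X21.64 Y134.55
G1 X98.49 Y139.24
M5
G0 X0.00 Y0.00

1 u = 1 mm; y_m = 225.70 − y.

[1] `<path>` cubic bezier, #0000ff→engrave S170 F2520: (67.83,166.84) → (69.84,169.11) → (74.25,165.92) → (80.51,159.20) → (88.08,150.89) → (96.40,142.96) → (104.93,137.32) → (113.11,135.94) → (120.39,140.76)

[2] `<rect>` rectangle, #ff00ff→cut S853 F695: (77.04,173.10) → (153.27,173.10) → (153.27,87.18) → (77.04,87.18) → (77.04,173.10) (closed)

[3] `<path>` quadratic bezier, #0000ff→engrave S170 F2520: (125.22,149.10) → (134.04,148.61) → (140.71,149.70) → (145.24,152.39) → (147.62,156.68) → (147.85,162.55) → (145.94,170.02) → (141.88,179.08) → (135.67,189.73)

[4] `<polygon>` closed polygon, #ff00ff→cut S853 F695: (98.49,139.24) → (16.45,50.96) → (52.22,42.51) → (101.54,115.75) → (21.64,134.55) → (98.49,139.24) (closed)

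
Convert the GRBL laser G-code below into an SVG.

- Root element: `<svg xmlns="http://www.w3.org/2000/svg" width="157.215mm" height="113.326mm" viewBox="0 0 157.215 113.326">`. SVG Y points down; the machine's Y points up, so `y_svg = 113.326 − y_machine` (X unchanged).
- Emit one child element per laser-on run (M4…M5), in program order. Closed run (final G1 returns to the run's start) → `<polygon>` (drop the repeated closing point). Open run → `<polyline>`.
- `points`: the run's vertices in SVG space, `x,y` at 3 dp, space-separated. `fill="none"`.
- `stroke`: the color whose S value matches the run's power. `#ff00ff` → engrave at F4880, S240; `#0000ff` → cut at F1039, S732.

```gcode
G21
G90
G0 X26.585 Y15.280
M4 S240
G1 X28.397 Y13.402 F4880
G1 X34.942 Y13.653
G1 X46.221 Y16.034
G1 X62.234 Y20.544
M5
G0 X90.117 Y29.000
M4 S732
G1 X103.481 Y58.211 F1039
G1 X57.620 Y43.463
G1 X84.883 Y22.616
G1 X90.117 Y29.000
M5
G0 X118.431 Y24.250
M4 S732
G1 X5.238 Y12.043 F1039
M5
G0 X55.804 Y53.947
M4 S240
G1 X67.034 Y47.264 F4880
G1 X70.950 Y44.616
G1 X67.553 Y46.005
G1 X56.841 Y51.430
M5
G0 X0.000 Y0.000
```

y_svg = 113.326 − y_m.

[1] S240→`#ff00ff` (engrave); open run; points: 26.585,98.046 28.397,99.924 34.942,99.673 46.221,97.292 62.234,92.782

[2] S732→`#0000ff` (cut); closed run; points: 90.117,84.326 103.481,55.115 57.620,69.863 84.883,90.710

[3] S732→`#0000ff` (cut); open run; points: 118.431,89.076 5.238,101.283

[4] S240→`#ff00ff` (engrave); open run; points: 55.804,59.379 67.034,66.062 70.950,68.710 67.553,67.321 56.841,61.896

<svg xmlns="http://www.w3.org/2000/svg" width="157.215mm" height="113.326mm" viewBox="0 0 157.215 113.326">
  <polyline points="26.585,98.046 28.397,99.924 34.942,99.673 46.221,97.292 62.234,92.782" fill="none" stroke="#ff00ff"/>
  <polygon points="90.117,84.326 103.481,55.115 57.620,69.863 84.883,90.710" fill="none" stroke="#0000ff"/>
  <polyline points="118.431,89.076 5.238,101.283" fill="none" stroke="#0000ff"/>
  <polyline points="55.804,59.379 67.034,66.062 70.950,68.710 67.553,67.321 56.841,61.896" fill="none" stroke="#ff00ff"/>
</svg>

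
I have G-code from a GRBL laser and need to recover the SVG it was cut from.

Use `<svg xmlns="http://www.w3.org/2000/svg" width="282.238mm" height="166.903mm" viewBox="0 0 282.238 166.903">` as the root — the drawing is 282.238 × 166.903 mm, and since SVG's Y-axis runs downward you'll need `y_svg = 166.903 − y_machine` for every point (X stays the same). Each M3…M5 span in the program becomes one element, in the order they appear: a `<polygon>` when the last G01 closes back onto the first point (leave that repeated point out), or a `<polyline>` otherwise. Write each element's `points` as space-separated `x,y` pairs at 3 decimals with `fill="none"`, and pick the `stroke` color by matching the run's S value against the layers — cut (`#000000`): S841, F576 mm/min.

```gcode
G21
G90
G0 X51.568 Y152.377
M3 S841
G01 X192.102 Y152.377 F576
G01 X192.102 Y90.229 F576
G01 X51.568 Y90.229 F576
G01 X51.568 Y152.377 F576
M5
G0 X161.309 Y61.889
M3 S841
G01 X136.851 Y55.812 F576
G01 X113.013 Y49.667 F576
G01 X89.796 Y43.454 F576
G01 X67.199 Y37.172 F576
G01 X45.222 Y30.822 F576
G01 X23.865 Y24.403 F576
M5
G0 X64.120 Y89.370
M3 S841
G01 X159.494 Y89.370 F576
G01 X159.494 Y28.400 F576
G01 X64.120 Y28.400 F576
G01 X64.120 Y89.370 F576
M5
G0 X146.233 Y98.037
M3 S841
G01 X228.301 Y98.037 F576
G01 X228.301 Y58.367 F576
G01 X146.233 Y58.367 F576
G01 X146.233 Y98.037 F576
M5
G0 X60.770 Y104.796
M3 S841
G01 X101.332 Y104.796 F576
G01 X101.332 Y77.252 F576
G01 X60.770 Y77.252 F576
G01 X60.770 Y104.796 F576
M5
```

Each laser-on run becomes one SVG element. Flip Y back into SVG space with y_svg = 166.903 − y_machine. Every run uses S841, so all elements get stroke `#000000` (cut).

Run 1: The run returns to its start, so emit a `<polygon>` with points (Y-flipped): 51.568,14.526 192.102,14.526 192.102,76.674 51.568,76.674.

Run 2: The run is open, so emit a `<polyline>` with points (Y-flipped): 161.309,105.014 136.851,111.091 113.013,117.236 89.796,123.449 67.199,129.731 45.222,136.081 23.865,142.500.

Run 3: The run returns to its start, so emit a `<polygon>` with points (Y-flipped): 64.120,77.533 159.494,77.533 159.494,138.503 64.120,138.503.

Run 4: The run returns to its start, so emit a `<polygon>` with points (Y-flipped): 146.233,68.866 228.301,68.866 228.301,108.536 146.233,108.536.

Run 5: The run returns to its start, so emit a `<polygon>` with points (Y-flipped): 60.770,62.107 101.332,62.107 101.332,89.651 60.770,89.651.

<svg xmlns="http://www.w3.org/2000/svg" width="282.238mm" height="166.903mm" viewBox="0 0 282.238 166.903">
  <polygon points="51.568,14.526 192.102,14.526 192.102,76.674 51.568,76.674" fill="none" stroke="#000000"/>
  <polyline points="161.309,105.014 136.851,111.091 113.013,117.236 89.796,123.449 67.199,129.731 45.222,136.081 23.865,142.500" fill="none" stroke="#000000"/>
  <polygon points="64.120,77.533 159.494,77.533 159.494,138.503 64.120,138.503" fill="none" stroke="#000000"/>
  <polygon points="146.233,68.866 228.301,68.866 228.301,108.536 146.233,108.536" fill="none" stroke="#000000"/>
  <polygon points="60.770,62.107 101.332,62.107 101.332,89.651 60.770,89.651" fill="none" stroke="#000000"/>
</svg>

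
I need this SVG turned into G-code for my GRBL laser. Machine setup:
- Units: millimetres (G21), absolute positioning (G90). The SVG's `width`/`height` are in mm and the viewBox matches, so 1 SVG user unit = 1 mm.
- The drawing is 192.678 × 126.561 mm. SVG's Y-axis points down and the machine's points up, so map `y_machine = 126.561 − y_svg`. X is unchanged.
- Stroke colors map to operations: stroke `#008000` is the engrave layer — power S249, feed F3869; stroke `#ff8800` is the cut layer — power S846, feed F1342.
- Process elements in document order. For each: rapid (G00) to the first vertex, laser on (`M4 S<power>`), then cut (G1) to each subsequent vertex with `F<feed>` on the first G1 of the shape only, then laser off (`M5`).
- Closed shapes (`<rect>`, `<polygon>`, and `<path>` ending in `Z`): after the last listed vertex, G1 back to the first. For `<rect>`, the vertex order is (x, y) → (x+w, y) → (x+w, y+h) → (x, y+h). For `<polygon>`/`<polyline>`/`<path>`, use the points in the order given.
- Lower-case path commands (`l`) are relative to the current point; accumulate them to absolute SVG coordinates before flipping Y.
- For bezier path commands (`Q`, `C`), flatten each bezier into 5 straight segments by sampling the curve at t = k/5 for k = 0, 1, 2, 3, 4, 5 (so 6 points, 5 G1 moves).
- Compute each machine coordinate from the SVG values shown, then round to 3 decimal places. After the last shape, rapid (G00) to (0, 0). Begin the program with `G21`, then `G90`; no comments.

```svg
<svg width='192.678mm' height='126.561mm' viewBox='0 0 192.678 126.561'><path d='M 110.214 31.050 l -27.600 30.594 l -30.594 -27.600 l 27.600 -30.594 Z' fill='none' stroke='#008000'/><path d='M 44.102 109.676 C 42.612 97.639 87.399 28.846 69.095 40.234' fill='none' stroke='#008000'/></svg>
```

1 u = 1 mm; y_m = 126.561 − y.

[1] `<path>` regular polygon, #008000→engrave S249 F3869: (110.214,95.511) → (82.614,64.917) → (52.020,92.517) → (79.620,123.111) → (110.214,95.511) (closed)

[2] `<path>` cubic bezier, #008000→engrave S249 F3869: (44.102,16.885) → (47.886,29.822) → (57.527,49.808) → (67.776,70.270) → (73.381,84.634) → (69.095,86.327)

G21
G90
G00 X110.214 Y95.511
M4 S249
G1 X82.614 Y64.917 F3869
G1 X52.020 Y92.517
G1 X79.620 Y123.111
G1 X110.214 Y95.511
M5
G00 X44.102 Y16.885
M4 S249
G1 X47.886 Y29.822 F3869
G1 X57.527 Y49.808
G1 X67.776 Y70.270
G1 X73.381 Y84.634
G1 X69.095 Y86.327
M5
G00 X0.000 Y0.000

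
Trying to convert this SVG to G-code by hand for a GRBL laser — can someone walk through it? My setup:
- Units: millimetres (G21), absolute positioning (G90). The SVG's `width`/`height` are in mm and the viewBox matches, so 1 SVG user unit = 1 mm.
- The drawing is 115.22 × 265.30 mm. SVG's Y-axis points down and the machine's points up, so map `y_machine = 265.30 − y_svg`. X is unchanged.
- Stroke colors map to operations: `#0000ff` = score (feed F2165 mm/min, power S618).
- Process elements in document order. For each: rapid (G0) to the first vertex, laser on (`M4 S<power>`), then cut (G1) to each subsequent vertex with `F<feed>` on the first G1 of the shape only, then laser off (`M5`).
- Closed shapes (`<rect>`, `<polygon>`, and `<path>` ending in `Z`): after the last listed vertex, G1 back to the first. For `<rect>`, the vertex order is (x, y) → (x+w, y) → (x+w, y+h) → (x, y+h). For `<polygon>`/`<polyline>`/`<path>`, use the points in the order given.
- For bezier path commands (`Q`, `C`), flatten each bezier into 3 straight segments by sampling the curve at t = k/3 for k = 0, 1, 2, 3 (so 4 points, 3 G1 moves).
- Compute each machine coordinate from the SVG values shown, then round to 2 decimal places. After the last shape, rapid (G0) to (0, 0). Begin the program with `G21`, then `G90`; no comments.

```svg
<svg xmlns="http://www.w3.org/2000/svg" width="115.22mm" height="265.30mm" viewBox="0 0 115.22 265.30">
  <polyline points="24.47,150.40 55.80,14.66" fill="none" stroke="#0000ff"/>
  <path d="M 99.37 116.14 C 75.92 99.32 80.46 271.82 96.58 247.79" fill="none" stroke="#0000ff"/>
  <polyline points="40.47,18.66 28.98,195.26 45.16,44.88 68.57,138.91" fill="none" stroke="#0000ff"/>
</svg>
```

G21
G90
G0 X24.47 Y114.90
M4 S618
G1 X55.80 Y250.64 F2165
M5
G0 X99.37 Y149.16
M4 S618
G1 X84.64 Y117.16 F2165
G1 X84.93 Y44.70
G1 X96.58 Y17.51
M5
G0 X40.47 Y246.64
M4 S618
G1 X28.98 Y70.04 F2165
G1 X45.16 Y220.42
G1 X68.57 Y126.39
M5
G0 X0.00 Y0.00

viewBox `0 0 115.22 265.30` with mm width/height → 1 unit = 1 mm. Flip: y_m = 265.30 − y_svg.

**Shape 1** — `<polyline>` line segment, stroke `#0000ff` → score (S618, F2165). Machine vertices: (24.47,114.90) → (55.80,250.64). Open path.

**Shape 2** — `<path>` cubic bezier, stroke `#0000ff` → score (S618, F2165). Control points (SVG): P0=(99.37,116.14), P1=(75.92,99.32), P2=(80.46,271.82), P3=(96.58,247.79); sampled at t=k/3. Machine vertices: (99.37,149.16) → (84.64,117.16) → (84.93,44.70) → (96.58,17.51). Open path.

**Shape 3** — `<polyline>` open polyline, stroke `#0000ff` → score (S618, F2165). Machine vertices: (40.47,246.64) → (28.98,70.04) → (45.16,220.42) → (68.57,126.39). Open path.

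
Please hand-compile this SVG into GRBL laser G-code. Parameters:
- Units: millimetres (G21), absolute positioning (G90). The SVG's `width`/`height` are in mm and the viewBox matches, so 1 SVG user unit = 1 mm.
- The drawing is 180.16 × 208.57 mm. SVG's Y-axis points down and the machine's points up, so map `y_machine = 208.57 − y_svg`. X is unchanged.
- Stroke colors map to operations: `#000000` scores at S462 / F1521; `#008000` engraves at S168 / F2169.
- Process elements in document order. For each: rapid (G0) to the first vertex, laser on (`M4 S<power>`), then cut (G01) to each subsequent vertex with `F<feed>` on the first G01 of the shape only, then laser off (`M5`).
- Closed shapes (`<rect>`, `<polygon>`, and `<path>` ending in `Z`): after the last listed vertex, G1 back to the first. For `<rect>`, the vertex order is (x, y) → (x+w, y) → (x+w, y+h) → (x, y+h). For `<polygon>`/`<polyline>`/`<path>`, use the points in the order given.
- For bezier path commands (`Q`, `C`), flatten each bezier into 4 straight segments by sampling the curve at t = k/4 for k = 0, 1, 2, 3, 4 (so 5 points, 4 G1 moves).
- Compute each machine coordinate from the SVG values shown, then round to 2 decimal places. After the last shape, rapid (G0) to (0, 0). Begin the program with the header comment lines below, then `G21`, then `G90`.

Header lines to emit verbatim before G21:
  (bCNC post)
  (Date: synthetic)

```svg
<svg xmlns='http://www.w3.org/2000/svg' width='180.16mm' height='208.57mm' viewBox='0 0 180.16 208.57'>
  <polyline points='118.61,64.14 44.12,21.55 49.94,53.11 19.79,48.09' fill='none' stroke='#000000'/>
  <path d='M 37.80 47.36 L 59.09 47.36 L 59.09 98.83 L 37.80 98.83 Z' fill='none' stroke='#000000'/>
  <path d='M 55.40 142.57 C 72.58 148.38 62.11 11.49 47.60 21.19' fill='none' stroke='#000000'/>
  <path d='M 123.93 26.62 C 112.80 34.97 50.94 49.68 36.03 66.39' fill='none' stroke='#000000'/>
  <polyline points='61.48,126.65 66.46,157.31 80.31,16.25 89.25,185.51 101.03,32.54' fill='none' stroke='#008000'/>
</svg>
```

(bCNC post)
(Date: synthetic)
G21
G90
G0 X118.61 Y144.43
M4 S462
G01 X44.12 Y187.02 F1521
G01 X49.94 Y155.46
G01 X19.79 Y160.48
M5
G0 X37.80 Y161.21
M4 S462
G01 X59.09 Y161.21 F1521
G01 X59.09 Y109.74
G01 X37.80 Y109.74
G01 X37.80 Y161.21
M5
G0 X55.40 Y66.00
M4 S462
G01 X63.47 Y83.88 F1521
G01 X63.38 Y128.15
G01 X57.36 Y171.69
G01 X47.60 Y187.38
M5
G0 X123.93 Y181.95
M4 S462
G01 X107.60 Y174.56 F1521
G01 X81.40 Y165.20
G01 X54.49 Y154.27
G01 X36.03 Y142.18
M5
G0 X61.48 Y81.92
M4 S168
G01 X66.46 Y51.26 F2169
G01 X80.31 Y192.32
G01 X89.25 Y23.06
G01 X101.03 Y176.03
M5
G0 X0.00 Y0.00

1 u = 1 mm; y_m = 208.57 − y.

[1] `<polyline>` open polyline, #000000→score S462 F1521: (118.61,144.43) → (44.12,187.02) → (49.94,155.46) → (19.79,160.48)

[2] `<path>` rectangle, #000000→score S462 F1521: (37.80,161.21) → (59.09,161.21) → (59.09,109.74) → (37.80,109.74) → (37.80,161.21) (closed)

[3] `<path>` cubic bezier, #000000→score S462 F1521: (55.40,66.00) → (63.47,83.88) → (63.38,128.15) → (57.36,171.69) → (47.60,187.38)

[4] `<path>` cubic bezier, #000000→score S462 F1521: (123.93,181.95) → (107.60,174.56) → (81.40,165.20) → (54.49,154.27) → (36.03,142.18)

[5] `<polyline>` open polyline, #008000→engrave S168 F2169: (61.48,81.92) → (66.46,51.26) → (80.31,192.32) → (89.25,23.06) → (101.03,176.03)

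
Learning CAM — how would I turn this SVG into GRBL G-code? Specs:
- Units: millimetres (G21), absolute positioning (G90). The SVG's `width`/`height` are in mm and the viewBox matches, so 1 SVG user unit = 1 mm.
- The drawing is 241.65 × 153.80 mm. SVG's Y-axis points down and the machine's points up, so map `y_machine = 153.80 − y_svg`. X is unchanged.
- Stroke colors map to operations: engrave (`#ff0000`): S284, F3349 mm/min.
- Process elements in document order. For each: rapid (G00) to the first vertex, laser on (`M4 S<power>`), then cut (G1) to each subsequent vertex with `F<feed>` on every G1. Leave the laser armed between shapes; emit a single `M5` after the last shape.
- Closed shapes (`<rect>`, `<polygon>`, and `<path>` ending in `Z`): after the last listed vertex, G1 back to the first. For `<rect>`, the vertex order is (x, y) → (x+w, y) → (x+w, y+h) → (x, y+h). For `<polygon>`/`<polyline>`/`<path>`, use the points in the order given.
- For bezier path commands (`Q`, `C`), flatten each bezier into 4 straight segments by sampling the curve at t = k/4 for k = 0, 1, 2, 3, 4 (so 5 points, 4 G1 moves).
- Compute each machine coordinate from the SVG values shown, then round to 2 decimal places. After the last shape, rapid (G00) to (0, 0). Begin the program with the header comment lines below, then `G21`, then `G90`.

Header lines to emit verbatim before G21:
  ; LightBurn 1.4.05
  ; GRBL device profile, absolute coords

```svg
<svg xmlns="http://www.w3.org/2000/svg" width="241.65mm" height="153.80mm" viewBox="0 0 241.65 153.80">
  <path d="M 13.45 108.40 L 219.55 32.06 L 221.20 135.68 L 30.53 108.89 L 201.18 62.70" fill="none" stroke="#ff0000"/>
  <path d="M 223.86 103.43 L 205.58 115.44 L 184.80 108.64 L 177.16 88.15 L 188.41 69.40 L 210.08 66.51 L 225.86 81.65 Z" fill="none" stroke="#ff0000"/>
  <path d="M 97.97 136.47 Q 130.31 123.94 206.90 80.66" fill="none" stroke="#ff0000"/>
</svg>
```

1 u = 1 mm; y_m = 153.80 − y.

[1] `<path>` open polyline, #ff0000→engrave S284 F3349: (13.45,45.40) → (219.55,121.74) → (221.20,18.12) → (30.53,44.91) → (201.18,91.10)

[2] `<path>` regular polygon, #ff0000→engrave S284 F3349: (223.86,50.37) → (205.58,38.36) → (184.80,45.16) → (177.16,65.65) → (188.41,84.40) → (210.08,87.29) → (225.86,72.15) → (223.86,50.37) (closed)

[3] `<path>` quadratic bezier, #ff0000→engrave S284 F3349: (97.97,17.33) → (116.91,25.52) → (141.37,37.55) → (171.37,53.42) → (206.90,73.14)

; LightBurn 1.4.05
; GRBL device profile, absolute coords
G21
G90
G00 X13.45 Y45.40
M4 S284
G1 X219.55 Y121.74 F3349
G1 X221.20 Y18.12 F3349
G1 X30.53 Y44.91 F3349
G1 X201.18 Y91.10 F3349
G00 X223.86 Y50.37
M4 S284
G1 X205.58 Y38.36 F3349
G1 X184.80 Y45.16 F3349
G1 X177.16 Y65.65 F3349
G1 X188.41 Y84.40 F3349
G1 X210.08 Y87.29 F3349
G1 X225.86 Y72.15 F3349
G1 X223.86 Y50.37 F3349
G00 X97.97 Y17.33
M4 S284
G1 X116.91 Y25.52 F3349
G1 X141.37 Y37.55 F3349
G1 X171.37 Y53.42 F3349
G1 X206.90 Y73.14 F3349
M5
G00 X0.00 Y0.00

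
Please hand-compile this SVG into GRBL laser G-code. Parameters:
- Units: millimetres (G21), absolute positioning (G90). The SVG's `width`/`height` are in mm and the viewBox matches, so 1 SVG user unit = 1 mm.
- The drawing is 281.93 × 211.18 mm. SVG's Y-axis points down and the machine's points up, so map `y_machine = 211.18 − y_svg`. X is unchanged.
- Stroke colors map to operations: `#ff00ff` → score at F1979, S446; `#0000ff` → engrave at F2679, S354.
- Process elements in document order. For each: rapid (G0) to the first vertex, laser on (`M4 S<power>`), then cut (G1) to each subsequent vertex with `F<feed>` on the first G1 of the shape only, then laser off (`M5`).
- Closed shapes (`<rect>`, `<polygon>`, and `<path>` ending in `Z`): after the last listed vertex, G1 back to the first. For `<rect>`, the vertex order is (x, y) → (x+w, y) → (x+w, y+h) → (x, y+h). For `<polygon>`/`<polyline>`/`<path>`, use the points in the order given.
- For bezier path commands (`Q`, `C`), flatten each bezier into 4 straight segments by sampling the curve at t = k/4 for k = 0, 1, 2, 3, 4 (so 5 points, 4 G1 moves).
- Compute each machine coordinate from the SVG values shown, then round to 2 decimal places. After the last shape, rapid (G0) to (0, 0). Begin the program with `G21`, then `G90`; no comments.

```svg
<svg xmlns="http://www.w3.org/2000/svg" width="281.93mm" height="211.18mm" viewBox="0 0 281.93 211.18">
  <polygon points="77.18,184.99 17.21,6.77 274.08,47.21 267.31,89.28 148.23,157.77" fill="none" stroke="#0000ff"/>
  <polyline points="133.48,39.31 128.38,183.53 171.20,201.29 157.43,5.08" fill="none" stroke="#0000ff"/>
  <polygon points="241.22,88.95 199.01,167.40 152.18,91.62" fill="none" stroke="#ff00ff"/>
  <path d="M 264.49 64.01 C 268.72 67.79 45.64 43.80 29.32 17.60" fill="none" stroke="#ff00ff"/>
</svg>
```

1 u = 1 mm; y_m = 211.18 − y.

[1] `<polygon>` closed polygon, #0000ff→engrave S354 F2679: (77.18,26.19) → (17.21,204.41) → (274.08,163.97) → (267.31,121.90) → (148.23,53.41) → (77.18,26.19) (closed)

[2] `<polyline>` open polyline, #0000ff→engrave S354 F2679: (133.48,171.87) → (128.38,27.65) → (171.20,9.89) → (157.43,206.10)

[3] `<polygon>` regular polygon, #ff00ff→score S446 F1979: (241.22,122.23) → (199.01,43.78) → (152.18,119.56) → (241.22,122.23) (closed)

[4] `<path>` cubic bezier, #ff00ff→score S446 F1979: (264.49,147.17) → (231.82,149.14) → (154.61,159.13) → (73.55,174.74) → (29.32,193.58)

G21
G90
G0 X77.18 Y26.19
M4 S354
G1 X17.21 Y204.41 F2679
G1 X274.08 Y163.97
G1 X267.31 Y121.90
G1 X148.23 Y53.41
G1 X77.18 Y26.19
M5
G0 X133.48 Y171.87
M4 S354
G1 X128.38 Y27.65 F2679
G1 X171.20 Y9.89
G1 X157.43 Y206.10
M5
G0 X241.22 Y122.23
M4 S446
G1 X199.01 Y43.78 F1979
G1 X152.18 Y119.56
G1 X241.22 Y122.23
M5
G0 X264.49 Y147.17
M4 S446
G1 X231.82 Y149.14 F1979
G1 X154.61 Y159.13
G1 X73.55 Y174.74
G1 X29.32 Y193.58
M5
G0 X0.00 Y0.00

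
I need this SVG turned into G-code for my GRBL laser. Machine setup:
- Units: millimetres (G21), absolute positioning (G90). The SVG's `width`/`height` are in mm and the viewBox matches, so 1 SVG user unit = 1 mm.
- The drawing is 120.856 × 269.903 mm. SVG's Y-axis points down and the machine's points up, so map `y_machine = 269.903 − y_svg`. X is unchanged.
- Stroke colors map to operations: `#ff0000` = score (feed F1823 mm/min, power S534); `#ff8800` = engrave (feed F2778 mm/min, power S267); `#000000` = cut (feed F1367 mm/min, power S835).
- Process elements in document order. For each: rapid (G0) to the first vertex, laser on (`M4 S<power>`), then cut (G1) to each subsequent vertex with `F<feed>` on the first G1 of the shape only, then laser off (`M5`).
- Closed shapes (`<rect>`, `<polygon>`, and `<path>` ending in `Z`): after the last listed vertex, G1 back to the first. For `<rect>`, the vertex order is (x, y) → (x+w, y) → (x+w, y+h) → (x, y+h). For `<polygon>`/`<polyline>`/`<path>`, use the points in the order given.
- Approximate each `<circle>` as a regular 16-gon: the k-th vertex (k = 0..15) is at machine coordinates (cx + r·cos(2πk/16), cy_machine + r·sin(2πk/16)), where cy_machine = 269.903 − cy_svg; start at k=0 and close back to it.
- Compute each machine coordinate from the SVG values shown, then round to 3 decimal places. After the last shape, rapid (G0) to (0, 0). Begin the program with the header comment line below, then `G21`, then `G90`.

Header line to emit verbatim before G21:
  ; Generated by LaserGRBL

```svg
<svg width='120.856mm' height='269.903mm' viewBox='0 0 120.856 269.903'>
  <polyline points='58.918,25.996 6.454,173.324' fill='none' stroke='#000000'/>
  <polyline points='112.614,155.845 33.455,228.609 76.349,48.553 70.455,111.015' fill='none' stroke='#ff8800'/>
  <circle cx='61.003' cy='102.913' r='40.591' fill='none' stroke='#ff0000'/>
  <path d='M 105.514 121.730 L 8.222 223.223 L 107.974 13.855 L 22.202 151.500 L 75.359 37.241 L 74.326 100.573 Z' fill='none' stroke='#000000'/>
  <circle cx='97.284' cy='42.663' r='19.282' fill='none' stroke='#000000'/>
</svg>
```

; Generated by LaserGRBL
G21
G90
G0 X58.918 Y243.907
M4 S835
G1 X6.454 Y96.579 F1367
M5
G0 X112.614 Y114.058
M4 S267
G1 X33.455 Y41.294 F2778
G1 X76.349 Y221.350
G1 X70.455 Y158.888
M5
G0 X101.594 Y166.990
M4 S534
G1 X98.504 Y182.524 F1823
G1 X89.705 Y195.692
G1 X76.537 Y204.491
G1 X61.003 Y207.581
G1 X45.469 Y204.491
G1 X32.301 Y195.692
G1 X23.502 Y182.524
G1 X20.412 Y166.990
G1 X23.502 Y151.456
G1 X32.301 Y138.288
G1 X45.469 Y129.489
G1 X61.003 Y126.399
G1 X76.537 Y129.489
G1 X89.705 Y138.288
G1 X98.504 Y151.456
G1 X101.594 Y166.990
M5
G0 X105.514 Y148.173
M4 S835
G1 X8.222 Y46.680 F1367
G1 X107.974 Y256.048
G1 X22.202 Y118.403
G1 X75.359 Y232.662
G1 X74.326 Y169.330
G1 X105.514 Y148.173
M5
G0 X116.566 Y227.240
M4 S835
G1 X115.098 Y234.619 F1367
G1 X110.918 Y240.874
G1 X104.663 Y245.054
G1 X97.284 Y246.522
G1 X89.905 Y245.054
G1 X83.650 Y240.874
G1 X79.470 Y234.619
G1 X78.002 Y227.240
G1 X79.470 Y219.861
G1 X83.650 Y213.606
G1 X89.905 Y209.426
G1 X97.284 Y207.958
G1 X104.663 Y209.426
G1 X110.918 Y213.606
G1 X115.098 Y219.861
G1 X116.566 Y227.240
M5
G0 X0.000 Y0.000

1 u = 1 mm; y_m = 269.903 − y.

[1] `<polyline>` line segment, #000000→cut S835 F1367: (58.918,243.907) → (6.454,96.579)

[2] `<polyline>` open polyline, #ff8800→engrave S267 F2778: (112.614,114.058) → (33.455,41.294) → (76.349,221.350) → (70.455,158.888)

[3] `<circle>` circle, #ff0000→score S534 F1823: (101.594,166.990) → (98.504,182.524) → (89.705,195.692) → (76.537,204.491) → (61.003,207.581) → (45.469,204.491) → (32.301,195.692) → (23.502,182.524) → (20.412,166.990) → (23.502,151.456) → (32.301,138.288) → (45.469,129.489) → (61.003,126.399) → (76.537,129.489) → (89.705,138.288) → (98.504,151.456) → (101.594,166.990) (closed)

[4] `<path>` closed polygon, #000000→cut S835 F1367: (105.514,148.173) → (8.222,46.680) → (107.974,256.048) → (22.202,118.403) → (75.359,232.662) → (74.326,169.330) → (105.514,148.173) (closed)

[5] `<circle>` circle, #000000→cut S835 F1367: (116.566,227.240) → (115.098,234.619) → (110.918,240.874) → (104.663,245.054) → (97.284,246.522) → (89.905,245.054) → (83.650,240.874) → (79.470,234.619) → (78.002,227.240) → (79.470,219.861) → (83.650,213.606) → (89.905,209.426) → (97.284,207.958) → (104.663,209.426) → (110.918,213.606) → (115.098,219.861) → (116.566,227.240) (closed)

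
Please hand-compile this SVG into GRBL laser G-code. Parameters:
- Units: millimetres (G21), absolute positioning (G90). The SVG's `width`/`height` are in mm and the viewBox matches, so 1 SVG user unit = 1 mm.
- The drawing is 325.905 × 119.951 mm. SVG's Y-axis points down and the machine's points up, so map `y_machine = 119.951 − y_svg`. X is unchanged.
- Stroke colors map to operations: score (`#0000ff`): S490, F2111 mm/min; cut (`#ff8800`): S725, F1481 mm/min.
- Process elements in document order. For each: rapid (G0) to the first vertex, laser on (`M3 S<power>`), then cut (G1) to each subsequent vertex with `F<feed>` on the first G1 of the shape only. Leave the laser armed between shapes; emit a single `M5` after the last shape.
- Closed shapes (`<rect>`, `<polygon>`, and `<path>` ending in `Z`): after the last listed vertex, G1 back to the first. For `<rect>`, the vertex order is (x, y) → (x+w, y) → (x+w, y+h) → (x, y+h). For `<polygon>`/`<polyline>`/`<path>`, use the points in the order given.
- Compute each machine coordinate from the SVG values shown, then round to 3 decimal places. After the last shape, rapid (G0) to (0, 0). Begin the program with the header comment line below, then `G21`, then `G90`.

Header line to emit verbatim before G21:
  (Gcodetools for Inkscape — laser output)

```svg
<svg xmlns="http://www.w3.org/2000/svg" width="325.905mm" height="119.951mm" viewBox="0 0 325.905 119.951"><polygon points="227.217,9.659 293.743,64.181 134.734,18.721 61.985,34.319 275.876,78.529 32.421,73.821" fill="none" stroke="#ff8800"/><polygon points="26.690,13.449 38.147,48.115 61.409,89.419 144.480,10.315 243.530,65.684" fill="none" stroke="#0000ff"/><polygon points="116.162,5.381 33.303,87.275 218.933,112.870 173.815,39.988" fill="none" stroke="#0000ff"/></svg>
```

Since the viewBox matches the mm dimensions, user units are millimetres directly. The only transform is the Y-flip y_m = 119.951 − y_svg.

Shape 1 is a closed polygon drawn with `<polygon>`. Its stroke #ff8800 means cut at S725, F1481. After flipping Y the toolpath is (227.217,110.292) → (293.743,55.770) → (134.734,101.230) → (61.985,85.632) → (275.876,41.422) → (32.421,46.130) → (227.217,110.292), returning to the start.

Shape 2 is a closed polygon drawn with `<polygon>`. Its stroke #0000ff means score at S490, F2111. After flipping Y the toolpath is (26.690,106.502) → (38.147,71.836) → (61.409,30.532) → (144.480,109.636) → (243.530,54.267) → (26.690,106.502), returning to the start.

Shape 3 is a closed polygon drawn with `<polygon>`. Its stroke #0000ff means score at S490, F2111. After flipping Y the toolpath is (116.162,114.570) → (33.303,32.676) → (218.933,7.081) → (173.815,79.963) → (116.162,114.570), returning to the start.

(Gcodetools for Inkscape — laser output)
G21
G90
G0 X227.217 Y110.292
M3 S725
G1 X293.743 Y55.770 F1481
G1 X134.734 Y101.230
G1 X61.985 Y85.632
G1 X275.876 Y41.422
G1 X32.421 Y46.130
G1 X227.217 Y110.292
G0 X26.690 Y106.502
M3 S490
G1 X38.147 Y71.836 F2111
G1 X61.409 Y30.532
G1 X144.480 Y109.636
G1 X243.530 Y54.267
G1 X26.690 Y106.502
G0 X116.162 Y114.570
M3 S490
G1 X33.303 Y32.676 F2111
G1 X218.933 Y7.081
G1 X173.815 Y79.963
G1 X116.162 Y114.570
M5
G0 X0.000 Y0.000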